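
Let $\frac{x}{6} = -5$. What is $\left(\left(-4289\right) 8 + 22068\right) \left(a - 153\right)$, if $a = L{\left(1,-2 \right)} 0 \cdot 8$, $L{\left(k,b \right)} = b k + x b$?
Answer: $1873332$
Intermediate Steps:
$x = -30$ ($x = 6 \left(-5\right) = -30$)
$L{\left(k,b \right)} = - 30 b + b k$ ($L{\left(k,b \right)} = b k - 30 b = - 30 b + b k$)
$a = 0$ ($a = - 2 \left(-30 + 1\right) 0 \cdot 8 = \left(-2\right) \left(-29\right) 0 \cdot 8 = 58 \cdot 0 \cdot 8 = 0 \cdot 8 = 0$)
$\left(\left(-4289\right) 8 + 22068\right) \left(a - 153\right) = \left(\left(-4289\right) 8 + 22068\right) \left(0 - 153\right) = \left(-34312 + 22068\right) \left(-153\right) = \left(-12244\right) \left(-153\right) = 1873332$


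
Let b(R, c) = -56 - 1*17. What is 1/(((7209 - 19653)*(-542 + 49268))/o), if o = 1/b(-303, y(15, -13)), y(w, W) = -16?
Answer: 1/44263283112 ≈ 2.2592e-11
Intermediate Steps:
b(R, c) = -73 (b(R, c) = -56 - 17 = -73)
o = -1/73 (o = 1/(-73) = -1/73 ≈ -0.013699)
1/(((7209 - 19653)*(-542 + 49268))/o) = 1/(((7209 - 19653)*(-542 + 49268))/(-1/73)) = 1/(-12444*48726*(-73)) = 1/(-606346344*(-73)) = 1/44263283112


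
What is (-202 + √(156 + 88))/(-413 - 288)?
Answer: 202/701 - 2*√61/701 ≈ 0.26588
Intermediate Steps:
(-202 + √(156 + 88))/(-413 - 288) = (-202 + √244)/(-701) = (-202 + 2*√61)*(-1/701) = 202/701 - 2*√61/701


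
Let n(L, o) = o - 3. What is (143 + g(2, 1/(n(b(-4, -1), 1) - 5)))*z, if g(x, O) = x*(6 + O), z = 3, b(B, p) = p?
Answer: 3249/7 ≈ 464.14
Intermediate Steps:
n(L, o) = -3 + o
(143 + g(2, 1/(n(b(-4, -1), 1) - 5)))*z = (143 + 2*(6 + 1/((-3 + 1) - 5)))*3 = (143 + 2*(6 + 1/(-2 - 5)))*3 = (143 + 2*(6 + 1/(-7)))*3 = (143 + 2*(6 - ⅐))*3 = (143 + 2*(41/7))*3 = (143 + 82/7)*3 = (1083/7)*3 = 3249/7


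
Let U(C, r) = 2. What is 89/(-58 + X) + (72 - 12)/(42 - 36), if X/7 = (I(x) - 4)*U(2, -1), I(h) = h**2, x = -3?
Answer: 209/12 ≈ 17.417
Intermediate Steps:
X = 70 (X = 7*(((-3)**2 - 4)*2) = 7*((9 - 4)*2) = 7*(5*2) = 7*10 = 70)
89/(-58 + X) + (72 - 12)/(42 - 36) = 89/(-58 + 70) + (72 - 12)/(42 - 36) = 89/12 + 60/6 = 89*(1/12) + 60*(1/6) = 89/12 + 10 = 209/12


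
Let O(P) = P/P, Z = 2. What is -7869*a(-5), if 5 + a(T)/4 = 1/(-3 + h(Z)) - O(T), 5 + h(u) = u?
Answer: 194102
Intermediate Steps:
h(u) = -5 + u
O(P) = 1
a(T) = -74/3 (a(T) = -20 + 4*(1/(-3 + (-5 + 2)) - 1*1) = -20 + 4*(1/(-3 - 3) - 1) = -20 + 4*(1/(-6) - 1) = -20 + 4*(-1/6 - 1) = -20 + 4*(-7/6) = -20 - 14/3 = -74/3)
-7869*a(-5) = -7869*(-74/3) = 194102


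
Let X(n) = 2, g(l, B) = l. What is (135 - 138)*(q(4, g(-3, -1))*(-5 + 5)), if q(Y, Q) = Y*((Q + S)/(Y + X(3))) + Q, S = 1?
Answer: 0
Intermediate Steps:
q(Y, Q) = Q + Y*(1 + Q)/(2 + Y) (q(Y, Q) = Y*((Q + 1)/(Y + 2)) + Q = Y*((1 + Q)/(2 + Y)) + Q = Y*(1 + Q)/(2 + Y) + Q = Q + Y*(1 + Q)/(2 + Y))
(135 - 138)*(q(4, g(-3, -1))*(-5 + 5)) = (135 - 138)*(((4 + 2*(-3) + 2*(-3)*4)/(2 + 4))*(-5 + 5)) = -3*(4 - 6 - 24)/6*0 = -3*(⅙)*(-26)*0 = -(-13)*0 = -3*0 = 0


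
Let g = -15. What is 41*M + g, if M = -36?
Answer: -1491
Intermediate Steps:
41*M + g = 41*(-36) - 15 = -1476 - 15 = -1491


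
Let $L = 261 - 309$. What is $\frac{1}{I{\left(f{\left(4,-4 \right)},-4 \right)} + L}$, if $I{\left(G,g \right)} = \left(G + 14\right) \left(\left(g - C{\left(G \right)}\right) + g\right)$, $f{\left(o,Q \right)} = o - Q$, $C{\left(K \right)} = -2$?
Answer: $- \frac{1}{180} \approx -0.0055556$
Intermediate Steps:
$I{\left(G,g \right)} = \left(2 + 2 g\right) \left(14 + G\right)$ ($I{\left(G,g \right)} = \left(G + 14\right) \left(\left(g - -2\right) + g\right) = \left(14 + G\right) \left(\left(g + 2\right) + g\right) = \left(14 + G\right) \left(\left(2 + g\right) + g\right) = \left(14 + G\right) \left(2 + 2 g\right) = \left(2 + 2 g\right) \left(14 + G\right)$)
$L = -48$ ($L = 261 - 309 = -48$)
$\frac{1}{I{\left(f{\left(4,-4 \right)},-4 \right)} + L} = \frac{1}{\left(28 + 2 \left(4 - -4\right) + 28 \left(-4\right) + 2 \left(4 - -4\right) \left(-4\right)\right) - 48} = \frac{1}{\left(28 + 2 \left(4 + 4\right) - 112 + 2 \left(4 + 4\right) \left(-4\right)\right) - 48} = \frac{1}{\left(28 + 2 \cdot 8 - 112 + 2 \cdot 8 \left(-4\right)\right) - 48} = \frac{1}{\left(28 + 16 - 112 - 64\right) - 48} = \frac{1}{-132 - 48} = \frac{1}{-180} = - \frac{1}{180}$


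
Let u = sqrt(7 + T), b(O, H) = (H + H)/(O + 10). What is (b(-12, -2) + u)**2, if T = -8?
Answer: 3 + 4*I ≈ 3.0 + 4.0*I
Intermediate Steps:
b(O, H) = 2*H/(10 + O) (b(O, H) = (2*H)/(10 + O) = 2*H/(10 + O))
u = I (u = sqrt(7 - 8) = sqrt(-1) = I ≈ 1.0*I)
(b(-12, -2) + u)**2 = (2*(-2)/(10 - 12) + I)**2 = (2*(-2)/(-2) + I)**2 = (2*(-2)*(-1/2) + I)**2 = (2 + I)**2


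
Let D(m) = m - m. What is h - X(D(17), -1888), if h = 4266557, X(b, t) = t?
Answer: 4268445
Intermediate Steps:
D(m) = 0
h - X(D(17), -1888) = 4266557 - 1*(-1888) = 4266557 + 1888 = 4268445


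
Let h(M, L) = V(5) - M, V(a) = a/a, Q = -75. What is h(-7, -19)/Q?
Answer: -8/75 ≈ -0.10667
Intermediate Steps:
V(a) = 1
h(M, L) = 1 - M
h(-7, -19)/Q = (1 - 1*(-7))/(-75) = (1 + 7)*(-1/75) = 8*(-1/75) = -8/75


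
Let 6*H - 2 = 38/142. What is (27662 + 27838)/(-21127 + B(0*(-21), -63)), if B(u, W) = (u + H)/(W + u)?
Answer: -212787000/81000941 ≈ -2.6270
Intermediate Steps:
H = 161/426 (H = ⅓ + (38/142)/6 = ⅓ + (38*(1/142))/6 = ⅓ + (⅙)*(19/71) = ⅓ + 19/426 = 161/426 ≈ 0.37793)
B(u, W) = (161/426 + u)/(W + u) (B(u, W) = (u + 161/426)/(W + u) = (161/426 + u)/(W + u))
(27662 + 27838)/(-21127 + B(0*(-21), -63)) = (27662 + 27838)/(-21127 + (161/426 + 0*(-21))/(-63 + 0*(-21))) = 55500/(-21127 + (161/426 + 0)/(-63 + 0)) = 55500/(-21127 + (161/426)/(-63)) = 55500/(-21127 - 1/63*161/426) = 55500/(-21127 - 23/3834) = 55500/(-81000941/3834) = 55500*(-3834/81000941) = -212787000/81000941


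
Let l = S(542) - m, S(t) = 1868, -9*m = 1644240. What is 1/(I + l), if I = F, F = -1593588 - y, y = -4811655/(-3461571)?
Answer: -384619/541938962135 ≈ -7.0971e-7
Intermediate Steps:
y = 1603885/1153857 (y = -4811655*(-1/3461571) = 1603885/1153857 ≈ 1.3900)
m = -548080/3 (m = -1/9*1644240 = -548080/3 ≈ -1.8269e+5)
F = -1838774272801/1153857 (F = -1593588 - 1*1603885/1153857 = -1593588 - 1603885/1153857 = -1838774272801/1153857 ≈ -1.5936e+6)
I = -1838774272801/1153857 ≈ -1.5936e+6
l = 553684/3 (l = 1868 - 1*(-548080/3) = 1868 + 548080/3 = 553684/3 ≈ 1.8456e+5)
1/(I + l) = 1/(-1838774272801/1153857 + 553684/3) = 1/(-541938962135/384619) = -384619/541938962135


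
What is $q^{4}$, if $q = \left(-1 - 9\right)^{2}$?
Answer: $100000000$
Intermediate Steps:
$q = 100$ ($q = \left(-1 - 9\right)^{2} = \left(-10\right)^{2} = 100$)
$q^{4} = 100^{4} = 100000000$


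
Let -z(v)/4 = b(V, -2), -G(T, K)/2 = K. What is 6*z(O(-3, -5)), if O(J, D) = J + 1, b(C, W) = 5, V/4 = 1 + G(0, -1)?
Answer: -120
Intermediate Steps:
G(T, K) = -2*K
V = 12 (V = 4*(1 - 2*(-1)) = 4*(1 + 2) = 4*3 = 12)
O(J, D) = 1 + J
z(v) = -20 (z(v) = -4*5 = -20)
6*z(O(-3, -5)) = 6*(-20) = -120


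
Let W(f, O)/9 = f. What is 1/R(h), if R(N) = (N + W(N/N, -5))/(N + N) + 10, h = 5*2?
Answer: 20/219 ≈ 0.091324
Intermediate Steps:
W(f, O) = 9*f
h = 10
R(N) = 10 + (9 + N)/(2*N) (R(N) = (N + 9*(N/N))/(N + N) + 10 = (N + 9*1)/((2*N)) + 10 = (N + 9)*(1/(2*N)) + 10 = (9 + N)*(1/(2*N)) + 10 = (9 + N)/(2*N) + 10 = 10 + (9 + N)/(2*N))
1/R(h) = 1/((3/2)*(3 + 7*10)/10) = 1/((3/2)*(1/10)*(3 + 70)) = 1/((3/2)*(1/10)*73) = 1/(219/20) = 20/219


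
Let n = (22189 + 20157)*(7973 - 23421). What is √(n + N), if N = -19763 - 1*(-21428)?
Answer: I*√654159343 ≈ 25577.0*I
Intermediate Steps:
N = 1665 (N = -19763 + 21428 = 1665)
n = -654161008 (n = 42346*(-15448) = -654161008)
√(n + N) = √(-654161008 + 1665) = √(-654159343) = I*√654159343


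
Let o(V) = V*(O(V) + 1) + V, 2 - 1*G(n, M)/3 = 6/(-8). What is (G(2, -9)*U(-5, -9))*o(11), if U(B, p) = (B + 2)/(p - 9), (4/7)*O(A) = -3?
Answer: -1573/32 ≈ -49.156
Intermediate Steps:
O(A) = -21/4 (O(A) = (7/4)*(-3) = -21/4)
G(n, M) = 33/4 (G(n, M) = 6 - 18/(-8) = 6 - 18*(-1)/8 = 6 - 3*(-¾) = 6 + 9/4 = 33/4)
o(V) = -13*V/4 (o(V) = V*(-21/4 + 1) + V = V*(-17/4) + V = -17*V/4 + V = -13*V/4)
U(B, p) = (2 + B)/(-9 + p)
(G(2, -9)*U(-5, -9))*o(11) = (33*((2 - 5)/(-9 - 9))/4)*(-13/4*11) = (33*(-3/(-18))/4)*(-143/4) = (33*(-1/18*(-3))/4)*(-143/4) = ((33/4)*(⅙))*(-143/4) = (11/8)*(-143/4) = -1573/32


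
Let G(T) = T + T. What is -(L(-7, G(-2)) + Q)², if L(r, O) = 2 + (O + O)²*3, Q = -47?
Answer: -21609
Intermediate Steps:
G(T) = 2*T
L(r, O) = 2 + 12*O² (L(r, O) = 2 + (2*O)²*3 = 2 + (4*O²)*3 = 2 + 12*O²)
-(L(-7, G(-2)) + Q)² = -((2 + 12*(2*(-2))²) - 47)² = -((2 + 12*(-4)²) - 47)² = -((2 + 12*16) - 47)² = -((2 + 192) - 47)² = -(194 - 47)² = -1*147² = -1*21609 = -21609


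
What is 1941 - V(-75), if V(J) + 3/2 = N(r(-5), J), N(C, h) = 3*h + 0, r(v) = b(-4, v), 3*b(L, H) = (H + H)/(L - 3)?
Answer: 4335/2 ≈ 2167.5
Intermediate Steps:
b(L, H) = 2*H/(3*(-3 + L)) (b(L, H) = ((H + H)/(L - 3))/3 = ((2*H)/(-3 + L))/3 = (2*H/(-3 + L))/3 = 2*H/(3*(-3 + L)))
r(v) = -2*v/21 (r(v) = 2*v/(3*(-3 - 4)) = (⅔)*v/(-7) = (⅔)*v*(-⅐) = -2*v/21)
N(C, h) = 3*h
V(J) = -3/2 + 3*J
1941 - V(-75) = 1941 - (-3/2 + 3*(-75)) = 1941 - (-3/2 - 225) = 1941 - 1*(-453/2) = 1941 + 453/2 = 4335/2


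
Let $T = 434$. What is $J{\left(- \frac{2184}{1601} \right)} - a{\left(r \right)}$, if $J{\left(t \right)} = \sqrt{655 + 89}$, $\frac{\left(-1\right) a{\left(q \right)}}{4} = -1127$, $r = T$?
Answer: $-4508 + 2 \sqrt{186} \approx -4480.7$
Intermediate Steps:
$r = 434$
$a{\left(q \right)} = 4508$ ($a{\left(q \right)} = \left(-4\right) \left(-1127\right) = 4508$)
$J{\left(t \right)} = 2 \sqrt{186}$ ($J{\left(t \right)} = \sqrt{744} = 2 \sqrt{186}$)
$J{\left(- \frac{2184}{1601} \right)} - a{\left(r \right)} = 2 \sqrt{186} - 4508 = -4508 + 2 \sqrt{186}$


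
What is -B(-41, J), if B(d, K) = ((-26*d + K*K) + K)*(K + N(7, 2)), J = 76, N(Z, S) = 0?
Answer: -525768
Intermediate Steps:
B(d, K) = K*(K + K**2 - 26*d) (B(d, K) = ((-26*d + K*K) + K)*(K + 0) = ((-26*d + K**2) + K)*K = ((K**2 - 26*d) + K)*K = (K + K**2 - 26*d)*K = K*(K + K**2 - 26*d))
-B(-41, J) = -76*(76 + 76**2 - 26*(-41)) = -76*(76 + 5776 + 1066) = -76*6918 = -1*525768 = -525768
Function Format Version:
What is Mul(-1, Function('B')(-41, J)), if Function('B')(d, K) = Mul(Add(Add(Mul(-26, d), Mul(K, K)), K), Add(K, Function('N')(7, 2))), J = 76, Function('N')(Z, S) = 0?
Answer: -525768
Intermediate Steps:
Function('B')(d, K) = Mul(K, Add(K, Pow(K, 2), Mul(-26, d))) (Function('B')(d, K) = Mul(Add(Add(Mul(-26, d), Mul(K, K)), K), Add(K, 0)) = Mul(Add(Add(Mul(-26, d), Pow(K, 2)), K), K) = Mul(Add(Add(Pow(K, 2), Mul(-26, d)), K), K) = Mul(Add(K, Pow(K, 2), Mul(-26, d)), K) = Mul(K, Add(K, Pow(K, 2), Mul(-26, d))))
Mul(-1, Function('B')(-41, J)) = Mul(-1, Mul(76, Add(76, Pow(76, 2), Mul(-26, -41)))) = Mul(-1, Mul(76, Add(76, 5776, 1066))) = Mul(-1, Mul(76, 6918)) = Mul(-1, 525768) = -525768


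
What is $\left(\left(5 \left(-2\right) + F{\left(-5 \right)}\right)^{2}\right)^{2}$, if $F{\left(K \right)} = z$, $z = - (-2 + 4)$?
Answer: $20736$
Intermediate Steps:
$z = -2$ ($z = \left(-1\right) 2 = -2$)
$F{\left(K \right)} = -2$
$\left(\left(5 \left(-2\right) + F{\left(-5 \right)}\right)^{2}\right)^{2} = \left(\left(5 \left(-2\right) - 2\right)^{2}\right)^{2} = \left(\left(-10 - 2\right)^{2}\right)^{2} = \left(\left(-12\right)^{2}\right)^{2} = 144^{2} = 20736$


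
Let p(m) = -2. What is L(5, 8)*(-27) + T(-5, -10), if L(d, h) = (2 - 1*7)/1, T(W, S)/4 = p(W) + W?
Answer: 107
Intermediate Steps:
T(W, S) = -8 + 4*W (T(W, S) = 4*(-2 + W) = -8 + 4*W)
L(d, h) = -5 (L(d, h) = (2 - 7)*1 = -5*1 = -5)
L(5, 8)*(-27) + T(-5, -10) = -5*(-27) + (-8 + 4*(-5)) = 135 + (-8 - 20) = 135 - 28 = 107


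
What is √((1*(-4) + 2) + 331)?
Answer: √329 ≈ 18.138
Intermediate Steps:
√((1*(-4) + 2) + 331) = √((-4 + 2) + 331) = √(-2 + 331) = √329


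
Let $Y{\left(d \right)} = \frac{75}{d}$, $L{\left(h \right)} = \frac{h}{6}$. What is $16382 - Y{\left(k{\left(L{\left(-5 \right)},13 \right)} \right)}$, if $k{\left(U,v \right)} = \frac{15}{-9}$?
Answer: $16427$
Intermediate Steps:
$L{\left(h \right)} = \frac{h}{6}$ ($L{\left(h \right)} = h \frac{1}{6} = \frac{h}{6}$)
$k{\left(U,v \right)} = - \frac{5}{3}$ ($k{\left(U,v \right)} = 15 \left(- \frac{1}{9}\right) = - \frac{5}{3}$)
$16382 - Y{\left(k{\left(L{\left(-5 \right)},13 \right)} \right)} = 16382 - \frac{75}{- \frac{5}{3}} = 16382 - 75 \left(- \frac{3}{5}\right) = 16382 - -45 = 16382 + 45 = 16427$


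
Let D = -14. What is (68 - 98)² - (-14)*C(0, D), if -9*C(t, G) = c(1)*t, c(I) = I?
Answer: 900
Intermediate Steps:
C(t, G) = -t/9
(68 - 98)² - (-14)*C(0, D) = (68 - 98)² - (-14)*(-⅑*0) = (-30)² - (-14)*0 = 900 - 1*0 = 900 + 0 = 900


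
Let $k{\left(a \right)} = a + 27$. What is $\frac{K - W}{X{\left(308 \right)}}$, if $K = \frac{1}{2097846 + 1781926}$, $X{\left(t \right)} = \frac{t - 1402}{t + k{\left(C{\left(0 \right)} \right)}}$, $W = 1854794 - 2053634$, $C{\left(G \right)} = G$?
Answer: $- \frac{258437044601135}{4244470568} \approx -60888.0$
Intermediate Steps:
$k{\left(a \right)} = 27 + a$
$W = -198840$ ($W = 1854794 - 2053634 = -198840$)
$X{\left(t \right)} = \frac{-1402 + t}{27 + t}$ ($X{\left(t \right)} = \frac{t - 1402}{t + \left(27 + 0\right)} = \frac{-1402 + t}{t + 27} = \frac{-1402 + t}{27 + t}$)
$K = \frac{1}{3879772} \approx 2.5775 \cdot 10^{-7}$
$\frac{K - W}{X{\left(308 \right)}} = \frac{\frac{1}{3879772} - -198840}{\frac{1}{27 + 308} \left(-1402 + 308\right)} = \frac{\frac{1}{3879772} + 198840}{\frac{1}{335} \left(-1094\right)} = \frac{771453864481}{3879772 \cdot \frac{1}{335} \left(-1094\right)} = \frac{771453864481}{3879772 \left(- \frac{1094}{335}\right)} = \frac{771453864481}{3879772} \left(- \frac{335}{1094}\right) = - \frac{258437044601135}{4244470568}$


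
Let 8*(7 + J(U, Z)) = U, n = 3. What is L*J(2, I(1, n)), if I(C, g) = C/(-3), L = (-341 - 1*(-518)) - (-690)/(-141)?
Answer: -218403/188 ≈ -1161.7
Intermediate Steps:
L = 8089/47 (L = (-341 + 518) - (-690)*(-1)/141 = 177 - 1*230/47 = 177 - 230/47 = 8089/47 ≈ 172.11)
I(C, g) = -C/3 (I(C, g) = C*(-⅓) = -C/3)
J(U, Z) = -7 + U/8
L*J(2, I(1, n)) = 8089*(-7 + (⅛)*2)/47 = 8089*(-7 + ¼)/47 = (8089/47)*(-27/4) = -218403/188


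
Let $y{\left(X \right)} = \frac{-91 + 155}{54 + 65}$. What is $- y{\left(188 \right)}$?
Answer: $- \frac{64}{119} \approx -0.53782$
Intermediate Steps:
$y{\left(X \right)} = \frac{64}{119}$
$- y{\left(188 \right)} = \left(-1\right) \frac{64}{119} = - \frac{64}{119}$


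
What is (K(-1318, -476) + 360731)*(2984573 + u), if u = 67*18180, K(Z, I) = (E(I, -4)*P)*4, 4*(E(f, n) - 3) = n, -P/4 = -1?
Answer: 1516154488979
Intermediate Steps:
P = 4 (P = -4*(-1) = 4)
E(f, n) = 3 + n/4
K(Z, I) = 32 (K(Z, I) = ((3 + (¼)*(-4))*4)*4 = ((3 - 1)*4)*4 = (2*4)*4 = 8*4 = 32)
u = 1218060
(K(-1318, -476) + 360731)*(2984573 + u) = (32 + 360731)*(2984573 + 1218060) = 360763*4202633 = 1516154488979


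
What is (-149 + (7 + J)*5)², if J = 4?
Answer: 8836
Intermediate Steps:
(-149 + (7 + J)*5)² = (-149 + (7 + 4)*5)² = (-149 + 11*5)² = (-149 + 55)² = (-94)² = 8836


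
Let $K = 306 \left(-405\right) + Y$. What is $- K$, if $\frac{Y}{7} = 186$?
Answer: $122628$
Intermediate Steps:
$Y = 1302$ ($Y = 7 \cdot 186 = 1302$)
$K = -122628$ ($K = 306 \left(-405\right) + 1302 = -123930 + 1302 = -122628$)
$- K = \left(-1\right) \left(-122628\right) = 122628$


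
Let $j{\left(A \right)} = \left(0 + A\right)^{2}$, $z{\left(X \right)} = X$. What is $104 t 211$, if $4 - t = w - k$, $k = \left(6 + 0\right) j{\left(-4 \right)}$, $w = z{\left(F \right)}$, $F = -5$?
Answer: $2304120$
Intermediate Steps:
$w = -5$
$j{\left(A \right)} = A^{2}$
$k = 96$ ($k = \left(6 + 0\right) \left(-4\right)^{2} = 6 \cdot 16 = 96$)
$t = 105$ ($t = 4 - \left(-5 - 96\right) = 4 - -101 = 4 + 101 = 105$)
$104 t 211 = 104 \cdot 105 \cdot 211 = 10920 \cdot 211 = 2304120$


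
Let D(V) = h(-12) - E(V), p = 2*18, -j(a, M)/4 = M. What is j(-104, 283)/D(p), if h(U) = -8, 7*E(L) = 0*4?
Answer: 283/2 ≈ 141.50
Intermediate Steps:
E(L) = 0 (E(L) = (0*4)/7 = (1/7)*0 = 0)
j(a, M) = -4*M
p = 36
D(V) = -8 (D(V) = -8 - 1*0 = -8 + 0 = -8)
j(-104, 283)/D(p) = -4*283/(-8) = -1132*(-1/8) = 283/2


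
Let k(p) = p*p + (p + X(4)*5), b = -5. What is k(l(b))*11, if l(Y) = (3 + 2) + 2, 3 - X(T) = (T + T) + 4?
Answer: 121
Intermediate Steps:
X(T) = -1 - 2*T (X(T) = 3 - ((T + T) + 4) = 3 - (2*T + 4) = 3 - (4 + 2*T) = 3 + (-4 - 2*T) = -1 - 2*T)
l(Y) = 7 (l(Y) = 5 + 2 = 7)
k(p) = -45 + p + p**2 (k(p) = p*p + (p + (-1 - 2*4)*5) = p**2 + (p + (-1 - 8)*5) = p**2 + (p - 9*5) = p**2 + (p - 45) = p**2 + (-45 + p) = -45 + p + p**2)
k(l(b))*11 = (-45 + 7 + 7**2)*11 = (-45 + 7 + 49)*11 = 11*11 = 121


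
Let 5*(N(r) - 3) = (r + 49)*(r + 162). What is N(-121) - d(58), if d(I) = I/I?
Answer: -2942/5 ≈ -588.40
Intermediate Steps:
N(r) = 3 + (49 + r)*(162 + r)/5 (N(r) = 3 + ((r + 49)*(r + 162))/5 = 3 + ((49 + r)*(162 + r))/5 = 3 + (49 + r)*(162 + r)/5)
d(I) = 1
N(-121) - d(58) = (7953/5 + (⅕)*(-121)² + (211/5)*(-121)) - 1*1 = (7953/5 + (⅕)*14641 - 25531/5) - 1 = (7953/5 + 14641/5 - 25531/5) - 1 = -2937/5 - 1 = -2942/5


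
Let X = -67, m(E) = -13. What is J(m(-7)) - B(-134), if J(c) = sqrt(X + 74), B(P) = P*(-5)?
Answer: -670 + sqrt(7) ≈ -667.35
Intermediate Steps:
B(P) = -5*P
J(c) = sqrt(7) (J(c) = sqrt(-67 + 74) = sqrt(7))
J(m(-7)) - B(-134) = sqrt(7) - (-5)*(-134) = sqrt(7) - 1*670 = sqrt(7) - 670 = -670 + sqrt(7)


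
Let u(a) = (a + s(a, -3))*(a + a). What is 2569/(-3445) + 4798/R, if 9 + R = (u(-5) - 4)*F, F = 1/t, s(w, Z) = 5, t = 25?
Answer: -413816051/788905 ≈ -524.54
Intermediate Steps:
u(a) = 2*a*(5 + a) (u(a) = (a + 5)*(a + a) = (5 + a)*(2*a) = 2*a*(5 + a))
F = 1/25 ≈ 0.040000
R = -229/25 (R = -9 + (2*(-5)*(5 - 5) - 4)*(1/25) = -9 + (2*(-5)*0 - 4)*(1/25) = -9 + (0 - 4)*(1/25) = -9 - 4*1/25 = -9 - 4/25 = -229/25 ≈ -9.1600)
2569/(-3445) + 4798/R = 2569/(-3445) + 4798/(-229/25) = 2569*(-1/3445) + 4798*(-25/229) = -2569/3445 - 119950/229 = -413816051/788905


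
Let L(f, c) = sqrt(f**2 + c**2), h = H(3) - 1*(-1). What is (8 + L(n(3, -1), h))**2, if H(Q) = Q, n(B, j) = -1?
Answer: (8 + sqrt(17))**2 ≈ 146.97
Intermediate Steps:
h = 4 (h = 3 - 1*(-1) = 3 + 1 = 4)
L(f, c) = sqrt(c**2 + f**2)
(8 + L(n(3, -1), h))**2 = (8 + sqrt(4**2 + (-1)**2))**2 = (8 + sqrt(16 + 1))**2 = (8 + sqrt(17))**2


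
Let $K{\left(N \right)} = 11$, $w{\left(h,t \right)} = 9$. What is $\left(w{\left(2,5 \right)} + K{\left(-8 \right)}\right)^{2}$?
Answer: $400$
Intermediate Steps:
$\left(w{\left(2,5 \right)} + K{\left(-8 \right)}\right)^{2} = \left(9 + 11\right)^{2} = 20^{2} = 400$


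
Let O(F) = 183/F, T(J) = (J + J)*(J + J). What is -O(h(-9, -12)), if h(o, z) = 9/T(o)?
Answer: -6588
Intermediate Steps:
T(J) = 4*J² (T(J) = (2*J)*(2*J) = 4*J²)
h(o, z) = 9/(4*o²) (h(o, z) = 9/((4*o²)) = 9*(1/(4*o²)) = 9/(4*o²))
-O(h(-9, -12)) = -183/((9/4)/(-9)²) = -183/((9/4)*(1/81)) = -183/1/36 = -183*36 = -1*6588 = -6588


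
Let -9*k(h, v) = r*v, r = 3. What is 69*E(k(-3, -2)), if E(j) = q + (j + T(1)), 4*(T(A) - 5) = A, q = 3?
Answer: 2461/4 ≈ 615.25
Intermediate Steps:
T(A) = 5 + A/4
k(h, v) = -v/3
E(j) = 33/4 + j (E(j) = 3 + (j + (5 + (¼)*1)) = 3 + (j + (5 + ¼)) = 3 + (j + 21/4) = 3 + (21/4 + j) = 33/4 + j)
69*E(k(-3, -2)) = 69*(33/4 - ⅓*(-2)) = 69*(33/4 + ⅔) = 69*(107/12) = 2461/4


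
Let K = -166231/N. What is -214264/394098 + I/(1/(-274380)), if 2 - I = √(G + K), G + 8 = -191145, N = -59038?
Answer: -108132716372/197049 + 137190*I*√666251185131154/29519 ≈ -5.4876e+5 + 1.1996e+8*I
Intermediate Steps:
K = 166231/59038 (K = -166231/(-59038) = -166231*(-1/59038) = 166231/59038 ≈ 2.8157)
G = -191153 (G = -8 - 191145 = -191153)
I = 2 - I*√666251185131154/59038 (I = 2 - √(-191153 + 166231/59038) = 2 - √(-11285124583/59038) = 2 - I*√666251185131154/59038 ≈ 2.0 - 437.21*I)
-214264/394098 + I/(1/(-274380)) = -214264/394098 + (2 - I*√666251185131154/59038)/(1/(-274380)) = -214264*1/394098 + (2 - I*√666251185131154/59038)/(-1/274380) = -107132/197049 + (2 - I*√666251185131154/59038)*(-274380) = -107132/197049 + (-548760 + 137190*I*√666251185131154/29519) = -108132716372/197049 + 137190*I*√666251185131154/29519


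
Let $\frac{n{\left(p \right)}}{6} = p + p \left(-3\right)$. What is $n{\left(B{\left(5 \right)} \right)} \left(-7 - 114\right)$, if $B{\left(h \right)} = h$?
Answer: $7260$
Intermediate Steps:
$n{\left(p \right)} = - 12 p$ ($n{\left(p \right)} = 6 \left(p + p \left(-3\right)\right) = 6 \left(p - 3 p\right) = 6 \left(- 2 p\right) = - 12 p$)
$n{\left(B{\left(5 \right)} \right)} \left(-7 - 114\right) = \left(-12\right) 5 \left(-7 - 114\right) = \left(-60\right) \left(-121\right) = 7260$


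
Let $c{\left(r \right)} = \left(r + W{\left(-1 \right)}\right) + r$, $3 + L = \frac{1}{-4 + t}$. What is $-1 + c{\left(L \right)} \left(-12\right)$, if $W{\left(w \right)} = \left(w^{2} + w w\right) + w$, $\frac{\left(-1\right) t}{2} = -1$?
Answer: $71$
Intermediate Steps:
$t = 2$ ($t = \left(-2\right) \left(-1\right) = 2$)
$W{\left(w \right)} = w + 2 w^{2}$ ($W{\left(w \right)} = \left(w^{2} + w^{2}\right) + w = 2 w^{2} + w = w + 2 w^{2}$)
$L = - \frac{7}{2}$ ($L = -3 + \frac{1}{-4 + 2} = -3 + \frac{1}{-2} = -3 - \frac{1}{2} = - \frac{7}{2} \approx -3.5$)
$c{\left(r \right)} = 1 + 2 r$ ($c{\left(r \right)} = \left(r - \left(1 + 2 \left(-1\right)\right)\right) + r = \left(r - \left(1 - 2\right)\right) + r = \left(r - -1\right) + r = \left(r + 1\right) + r = \left(1 + r\right) + r = 1 + 2 r$)
$-1 + c{\left(L \right)} \left(-12\right) = -1 + \left(1 + 2 \left(- \frac{7}{2}\right)\right) \left(-12\right) = -1 + \left(1 - 7\right) \left(-12\right) = -1 - -72 = -1 + 72 = 71$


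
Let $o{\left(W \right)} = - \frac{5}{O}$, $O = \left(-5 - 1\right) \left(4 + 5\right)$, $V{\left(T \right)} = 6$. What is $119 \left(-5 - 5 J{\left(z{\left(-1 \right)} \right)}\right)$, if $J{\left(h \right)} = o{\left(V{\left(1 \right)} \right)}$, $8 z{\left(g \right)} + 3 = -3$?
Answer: $- \frac{35105}{54} \approx -650.09$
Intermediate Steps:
$z{\left(g \right)} = - \frac{3}{4}$ ($z{\left(g \right)} = - \frac{3}{8} + \frac{1}{8} \left(-3\right) = - \frac{3}{8} - \frac{3}{8} = - \frac{3}{4}$)
$O = -54$ ($O = \left(-6\right) 9 = -54$)
$o{\left(W \right)} = \frac{5}{54}$ ($o{\left(W \right)} = - \frac{5}{-54} = \left(-5\right) \left(- \frac{1}{54}\right) = \frac{5}{54}$)
$J{\left(h \right)} = \frac{5}{54}$
$119 \left(-5 - 5 J{\left(z{\left(-1 \right)} \right)}\right) = 119 \left(-5 - \frac{25}{54}\right) = 119 \left(- \frac{295}{54}\right) = - \frac{35105}{54}$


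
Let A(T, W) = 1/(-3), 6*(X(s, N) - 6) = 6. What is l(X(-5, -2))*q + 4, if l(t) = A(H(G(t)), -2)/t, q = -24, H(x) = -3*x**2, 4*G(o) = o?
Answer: 36/7 ≈ 5.1429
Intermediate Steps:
G(o) = o/4
X(s, N) = 7 (X(s, N) = 6 + (1/6)*6 = 6 + 1 = 7)
A(T, W) = -1/3
l(t) = -1/(3*t)
l(X(-5, -2))*q + 4 = -1/3/7*(-24) + 4 = -1/3*1/7*(-24) + 4 = -1/21*(-24) + 4 = 8/7 + 4 = 36/7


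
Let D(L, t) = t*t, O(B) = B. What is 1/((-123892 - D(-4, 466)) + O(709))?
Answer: -1/340339 ≈ -2.9382e-6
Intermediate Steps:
D(L, t) = t²
1/((-123892 - D(-4, 466)) + O(709)) = 1/((-123892 - 1*466²) + 709) = 1/((-123892 - 1*217156) + 709) = 1/((-123892 - 217156) + 709) = 1/(-341048 + 709) = 1/(-340339) = -1/340339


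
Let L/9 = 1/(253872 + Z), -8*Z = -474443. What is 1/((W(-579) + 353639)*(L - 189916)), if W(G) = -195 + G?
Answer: -2505419/167899926034507180 ≈ -1.4922e-11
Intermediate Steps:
Z = 474443/8 (Z = -⅛*(-474443) = 474443/8 ≈ 59305.)
L = 72/2505419 (L = 9/(253872 + 474443/8) = 9/(2505419/8) = 9*(8/2505419) = 72/2505419 ≈ 2.8738e-5)
1/((W(-579) + 353639)*(L - 189916)) = 1/(((-195 - 579) + 353639)*(72/2505419 - 189916)) = 1/((-774 + 353639)*(-475819154732/2505419)) = 1/(352865*(-475819154732/2505419)) = 1/(-167899926034507180/2505419) = -2505419/167899926034507180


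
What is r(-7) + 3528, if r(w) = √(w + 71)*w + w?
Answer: 3465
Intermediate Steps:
r(w) = w + w*√(71 + w) (r(w) = √(71 + w)*w + w = w*√(71 + w) + w = w + w*√(71 + w))
r(-7) + 3528 = -7*(1 + √(71 - 7)) + 3528 = -7*(1 + √64) + 3528 = -7*(1 + 8) + 3528 = -7*9 + 3528 = -63 + 3528 = 3465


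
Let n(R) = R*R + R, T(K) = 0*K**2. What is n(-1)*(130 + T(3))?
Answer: 0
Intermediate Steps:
T(K) = 0
n(R) = R + R**2 (n(R) = R**2 + R = R + R**2)
n(-1)*(130 + T(3)) = (-(1 - 1))*(130 + 0) = -1*0*130 = 0*130 = 0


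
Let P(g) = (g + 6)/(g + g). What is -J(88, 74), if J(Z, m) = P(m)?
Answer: -20/37 ≈ -0.54054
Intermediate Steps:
P(g) = (6 + g)/(2*g) (P(g) = (6 + g)/((2*g)) = (6 + g)*(1/(2*g)) = (6 + g)/(2*g))
J(Z, m) = (6 + m)/(2*m)
-J(88, 74) = -(6 + 74)/(2*74) = -80/(2*74) = -1*20/37 = -20/37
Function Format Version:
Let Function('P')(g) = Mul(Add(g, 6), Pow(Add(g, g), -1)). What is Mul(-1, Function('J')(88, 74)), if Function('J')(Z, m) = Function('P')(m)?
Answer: Rational(-20, 37) ≈ -0.54054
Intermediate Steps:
Function('P')(g) = Mul(Rational(1, 2), Pow(g, -1), Add(6, g)) (Function('P')(g) = Mul(Add(6, g), Pow(Mul(2, g), -1)) = Mul(Add(6, g), Mul(Rational(1, 2), Pow(g, -1))) = Mul(Rational(1, 2), Pow(g, -1), Add(6, g)))
Function('J')(Z, m) = Mul(Rational(1, 2), Pow(m, -1), Add(6, m))
Mul(-1, Function('J')(88, 74)) = Mul(-1, Mul(Rational(1, 2), Pow(74, -1), Add(6, 74))) = Mul(-1, Mul(Rational(1, 2), Rational(1, 74), 80)) = Mul(-1, Rational(20, 37)) = Rational(-20, 37)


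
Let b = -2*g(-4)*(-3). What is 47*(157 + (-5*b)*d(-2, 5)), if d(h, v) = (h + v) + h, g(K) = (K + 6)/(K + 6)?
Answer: 5969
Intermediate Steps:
g(K) = 1 (g(K) = (6 + K)/(6 + K) = 1)
d(h, v) = v + 2*h
b = 6 (b = -2*1*(-3) = -2*(-3) = 6)
47*(157 + (-5*b)*d(-2, 5)) = 47*(157 + (-5*6)*(5 + 2*(-2))) = 47*(157 - 30*(5 - 4)) = 47*(157 - 30*1) = 47*(157 - 30) = 47*127 = 5969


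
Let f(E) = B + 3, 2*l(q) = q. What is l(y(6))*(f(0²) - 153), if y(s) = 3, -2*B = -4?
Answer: -222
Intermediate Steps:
B = 2 (B = -½*(-4) = 2)
l(q) = q/2
f(E) = 5 (f(E) = 2 + 3 = 5)
l(y(6))*(f(0²) - 153) = ((½)*3)*(5 - 153) = (3/2)*(-148) = -222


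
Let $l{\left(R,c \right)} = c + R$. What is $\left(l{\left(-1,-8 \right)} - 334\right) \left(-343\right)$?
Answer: $117649$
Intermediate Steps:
$l{\left(R,c \right)} = R + c$
$\left(l{\left(-1,-8 \right)} - 334\right) \left(-343\right) = \left(\left(-1 - 8\right) - 334\right) \left(-343\right) = \left(-9 - 334\right) \left(-343\right) = \left(-343\right) \left(-343\right) = 117649$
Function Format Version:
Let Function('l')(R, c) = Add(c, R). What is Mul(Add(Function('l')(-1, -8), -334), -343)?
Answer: 117649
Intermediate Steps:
Function('l')(R, c) = Add(R, c)
Mul(Add(Function('l')(-1, -8), -334), -343) = Mul(Add(Add(-1, -8), -334), -343) = Mul(Add(-9, -334), -343) = Mul(-343, -343) = 117649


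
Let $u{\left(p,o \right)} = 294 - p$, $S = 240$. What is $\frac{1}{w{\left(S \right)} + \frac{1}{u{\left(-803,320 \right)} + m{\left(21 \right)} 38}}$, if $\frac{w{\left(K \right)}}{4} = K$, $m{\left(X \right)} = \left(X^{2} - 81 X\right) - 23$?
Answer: $\frac{47657}{45750719} \approx 0.0010417$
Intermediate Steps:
$m{\left(X \right)} = -23 + X^{2} - 81 X$
$w{\left(K \right)} = 4 K$
$\frac{1}{w{\left(S \right)} + \frac{1}{u{\left(-803,320 \right)} + m{\left(21 \right)} 38}} = \frac{1}{4 \cdot 240 + \frac{1}{\left(294 - -803\right) + \left(-23 + 21^{2} - 1701\right) 38}} = \frac{1}{960 + \frac{1}{\left(294 + 803\right) + \left(-23 + 441 - 1701\right) 38}} = \frac{1}{960 + \frac{1}{1097 - 48754}} = \frac{1}{960 + \frac{1}{-47657}} = \frac{1}{960 - \frac{1}{47657}} = \frac{1}{\frac{45750719}{47657}} = \frac{47657}{45750719}$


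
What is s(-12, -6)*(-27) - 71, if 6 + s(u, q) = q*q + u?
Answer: -557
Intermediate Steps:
s(u, q) = -6 + u + q² (s(u, q) = -6 + (q*q + u) = -6 + (q² + u) = -6 + (u + q²) = -6 + u + q²)
s(-12, -6)*(-27) - 71 = (-6 - 12 + (-6)²)*(-27) - 71 = (-6 - 12 + 36)*(-27) - 71 = 18*(-27) - 71 = -486 - 71 = -557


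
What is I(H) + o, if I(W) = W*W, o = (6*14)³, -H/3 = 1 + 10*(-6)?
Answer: 624033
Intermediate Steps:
H = 177 (H = -3*(1 + 10*(-6)) = -3*(1 - 60) = -3*(-59) = 177)
o = 592704 (o = 84³ = 592704)
I(W) = W²
I(H) + o = 177² + 592704 = 31329 + 592704 = 624033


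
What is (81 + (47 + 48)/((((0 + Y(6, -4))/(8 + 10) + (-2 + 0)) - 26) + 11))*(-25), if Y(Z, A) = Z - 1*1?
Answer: -566775/301 ≈ -1883.0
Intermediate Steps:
Y(Z, A) = -1 + Z (Y(Z, A) = Z - 1 = -1 + Z)
(81 + (47 + 48)/((((0 + Y(6, -4))/(8 + 10) + (-2 + 0)) - 26) + 11))*(-25) = (81 + (47 + 48)/((((0 + (-1 + 6))/(8 + 10) + (-2 + 0)) - 26) + 11))*(-25) = (81 + 95/((((0 + 5)/18 - 2) - 26) + 11))*(-25) = (81 + 95/(((5*(1/18) - 2) - 26) + 11))*(-25) = (81 + 95/(((5/18 - 2) - 26) + 11))*(-25) = (81 + 95/((-31/18 - 26) + 11))*(-25) = (81 + 95/(-499/18 + 11))*(-25) = (81 + 95/(-301/18))*(-25) = (81 + 95*(-18/301))*(-25) = (81 - 1710/301)*(-25) = (22671/301)*(-25) = -566775/301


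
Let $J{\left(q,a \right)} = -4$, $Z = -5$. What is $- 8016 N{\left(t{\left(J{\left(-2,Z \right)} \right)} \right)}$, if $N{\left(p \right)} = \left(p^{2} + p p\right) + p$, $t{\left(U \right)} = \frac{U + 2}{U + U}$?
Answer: $-3006$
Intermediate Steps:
$t{\left(U \right)} = \frac{2 + U}{2 U}$
$N{\left(p \right)} = p + 2 p^{2}$ ($N{\left(p \right)} = \left(p^{2} + p^{2}\right) + p = 2 p^{2} + p = p + 2 p^{2}$)
$- 8016 N{\left(t{\left(J{\left(-2,Z \right)} \right)} \right)} = - 8016 \frac{2 - 4}{2 \left(-4\right)} \left(1 + 2 \frac{2 - 4}{2 \left(-4\right)}\right) = - 8016 \cdot \frac{1}{2} \left(- \frac{1}{4}\right) \left(-2\right) \left(1 + 2 \cdot \frac{1}{2} \left(- \frac{1}{4}\right) \left(-2\right)\right) = - 8016 \frac{1 + 2 \cdot \frac{1}{4}}{4} = - 8016 \frac{1 + \frac{1}{2}}{4} = - 8016 \cdot \frac{1}{4} \cdot \frac{3}{2} = \left(-8016\right) \frac{3}{8} = -3006$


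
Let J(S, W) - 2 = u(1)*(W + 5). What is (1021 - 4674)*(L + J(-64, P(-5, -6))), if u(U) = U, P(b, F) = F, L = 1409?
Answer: -5150730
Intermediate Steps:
J(S, W) = 7 + W (J(S, W) = 2 + 1*(W + 5) = 2 + 1*(5 + W) = 2 + (5 + W) = 7 + W)
(1021 - 4674)*(L + J(-64, P(-5, -6))) = (1021 - 4674)*(1409 + (7 - 6)) = -3653*(1409 + 1) = -3653*1410 = -5150730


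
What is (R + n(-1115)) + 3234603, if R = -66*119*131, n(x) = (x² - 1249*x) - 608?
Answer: 4840981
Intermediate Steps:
n(x) = -608 + x² - 1249*x
R = -1028874 (R = -7854*131 = -1028874)
(R + n(-1115)) + 3234603 = (-1028874 + (-608 + (-1115)² - 1249*(-1115))) + 3234603 = (-1028874 + (-608 + 1243225 + 1392635)) + 3234603 = (-1028874 + 2635252) + 3234603 = 1606378 + 3234603 = 4840981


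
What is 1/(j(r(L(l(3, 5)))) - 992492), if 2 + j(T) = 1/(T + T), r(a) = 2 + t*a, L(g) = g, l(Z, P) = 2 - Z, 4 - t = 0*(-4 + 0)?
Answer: -4/3969977 ≈ -1.0076e-6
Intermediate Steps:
t = 4 (t = 4 - 0*(-4 + 0) = 4 - 0*(-4) = 4 - 1*0 = 4 + 0 = 4)
r(a) = 2 + 4*a
j(T) = -2 + 1/(2*T) (j(T) = -2 + 1/(T + T) = -2 + 1/(2*T))
1/(j(r(L(l(3, 5)))) - 992492) = 1/((-2 + 1/(2*(2 + 4*(2 - 1*3)))) - 992492) = 1/((-2 + 1/(2*(2 + 4*(2 - 3)))) - 992492) = 1/((-2 + 1/(2*(2 + 4*(-1)))) - 992492) = 1/((-2 + 1/(2*(2 - 4))) - 992492) = 1/((-2 + (½)/(-2)) - 992492) = 1/((-2 + (½)*(-½)) - 992492) = 1/((-2 - ¼) - 992492) = 1/(-9/4 - 992492) = 1/(-3969977/4) = -4/3969977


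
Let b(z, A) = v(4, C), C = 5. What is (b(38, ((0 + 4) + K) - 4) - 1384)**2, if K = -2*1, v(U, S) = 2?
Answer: 1909924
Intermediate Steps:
K = -2
b(z, A) = 2
(b(38, ((0 + 4) + K) - 4) - 1384)**2 = (2 - 1384)**2 = (-1382)**2 = 1909924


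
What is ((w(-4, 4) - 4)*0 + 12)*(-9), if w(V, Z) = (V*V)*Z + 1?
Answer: -108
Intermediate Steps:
w(V, Z) = 1 + Z*V**2 (w(V, Z) = V**2*Z + 1 = Z*V**2 + 1 = 1 + Z*V**2)
((w(-4, 4) - 4)*0 + 12)*(-9) = (((1 + 4*(-4)**2) - 4)*0 + 12)*(-9) = (((1 + 4*16) - 4)*0 + 12)*(-9) = (((1 + 64) - 4)*0 + 12)*(-9) = ((65 - 4)*0 + 12)*(-9) = (61*0 + 12)*(-9) = (0 + 12)*(-9) = 12*(-9) = -108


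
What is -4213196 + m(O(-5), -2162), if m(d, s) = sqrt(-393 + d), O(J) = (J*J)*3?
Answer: -4213196 + I*sqrt(318) ≈ -4.2132e+6 + 17.833*I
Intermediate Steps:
O(J) = 3*J**2 (O(J) = J**2*3 = 3*J**2)
-4213196 + m(O(-5), -2162) = -4213196 + sqrt(-393 + 3*(-5)**2) = -4213196 + sqrt(-393 + 3*25) = -4213196 + sqrt(-393 + 75) = -4213196 + sqrt(-318) = -4213196 + I*sqrt(318)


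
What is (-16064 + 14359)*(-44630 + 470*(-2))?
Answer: 77696850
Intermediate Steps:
(-16064 + 14359)*(-44630 + 470*(-2)) = -1705*(-44630 - 940) = -1705*(-45570) = 77696850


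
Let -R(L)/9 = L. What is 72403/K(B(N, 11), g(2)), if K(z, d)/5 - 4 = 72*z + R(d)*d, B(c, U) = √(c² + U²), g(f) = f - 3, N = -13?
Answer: 72403/1503335 + 5213016*√290/7516675 ≈ 11.859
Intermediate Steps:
R(L) = -9*L
g(f) = -3 + f
B(c, U) = √(U² + c²)
K(z, d) = 20 - 45*d² + 360*z (K(z, d) = 20 + 5*(72*z + (-9*d)*d) = 20 + 5*(72*z - 9*d²) = 20 + 5*(-9*d² + 72*z) = 20 + (-45*d² + 360*z) = 20 - 45*d² + 360*z)
72403/K(B(N, 11), g(2)) = 72403/(20 - 45*(-3 + 2)² + 360*√(11² + (-13)²)) = 72403/(20 - 45*(-1)² + 360*√(121 + 169)) = 72403/(20 - 45*1 + 360*√290) = 72403/(20 - 45 + 360*√290) = 72403/(-25 + 360*√290)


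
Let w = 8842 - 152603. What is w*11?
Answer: -1581371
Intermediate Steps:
w = -143761
w*11 = -143761*11 = -1581371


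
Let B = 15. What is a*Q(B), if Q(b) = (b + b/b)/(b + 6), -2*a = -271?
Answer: 2168/21 ≈ 103.24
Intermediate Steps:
a = 271/2 (a = -½*(-271) = 271/2 ≈ 135.50)
Q(b) = (1 + b)/(6 + b) (Q(b) = (b + 1)/(6 + b) = (1 + b)/(6 + b))
a*Q(B) = 271*((1 + 15)/(6 + 15))/2 = 271*(16/21)/2 = 271*((1/21)*16)/2 = (271/2)*(16/21) = 2168/21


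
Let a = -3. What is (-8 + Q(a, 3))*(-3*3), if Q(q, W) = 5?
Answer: 27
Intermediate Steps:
(-8 + Q(a, 3))*(-3*3) = (-8 + 5)*(-3*3) = -3*(-9) = 27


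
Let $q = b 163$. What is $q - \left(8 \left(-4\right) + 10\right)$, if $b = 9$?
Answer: $1489$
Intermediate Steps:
$q = 1467$ ($q = 9 \cdot 163 = 1467$)
$q - \left(8 \left(-4\right) + 10\right) = 1467 - \left(8 \left(-4\right) + 10\right) = 1467 - \left(-32 + 10\right) = 1467 - -22 = 1467 + 22 = 1489$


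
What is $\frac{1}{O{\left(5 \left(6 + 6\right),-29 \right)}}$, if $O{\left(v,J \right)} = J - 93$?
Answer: $- \frac{1}{122} \approx -0.0081967$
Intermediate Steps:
$O{\left(v,J \right)} = -93 + J$
$\frac{1}{O{\left(5 \left(6 + 6\right),-29 \right)}} = \frac{1}{-93 - 29} = \frac{1}{-122} = - \frac{1}{122}$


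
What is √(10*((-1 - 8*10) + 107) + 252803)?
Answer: √253063 ≈ 503.05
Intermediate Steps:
√(10*((-1 - 8*10) + 107) + 252803) = √(10*((-1 - 80) + 107) + 252803) = √(10*(-81 + 107) + 252803) = √(10*26 + 252803) = √(260 + 252803) = √253063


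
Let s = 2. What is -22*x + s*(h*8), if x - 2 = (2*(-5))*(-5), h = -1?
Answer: -1160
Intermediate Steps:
x = 52 (x = 2 + (2*(-5))*(-5) = 2 - 10*(-5) = 2 + 50 = 52)
-22*x + s*(h*8) = -22*52 + 2*(-1*8) = -1144 + 2*(-8) = -1144 - 16 = -1160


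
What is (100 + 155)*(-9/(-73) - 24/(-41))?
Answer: 540855/2993 ≈ 180.71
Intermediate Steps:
(100 + 155)*(-9/(-73) - 24/(-41)) = 255*(-9*(-1/73) - 24*(-1/41)) = 255*(9/73 + 24/41) = 255*(2121/2993) = 540855/2993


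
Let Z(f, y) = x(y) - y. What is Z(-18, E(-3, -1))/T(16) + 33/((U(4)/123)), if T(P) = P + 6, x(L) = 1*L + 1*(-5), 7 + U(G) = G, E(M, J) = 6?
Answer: -29771/22 ≈ -1353.2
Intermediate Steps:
U(G) = -7 + G
x(L) = -5 + L (x(L) = L - 5 = -5 + L)
Z(f, y) = -5 (Z(f, y) = (-5 + y) - y = -5)
T(P) = 6 + P
Z(-18, E(-3, -1))/T(16) + 33/((U(4)/123)) = -5/(6 + 16) + 33/(((-7 + 4)/123)) = -5/22 + 33/((-3*1/123)) = -5*1/22 + 33/(-1/41) = -5/22 + 33*(-41) = -5/22 - 1353 = -29771/22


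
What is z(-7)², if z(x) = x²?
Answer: 2401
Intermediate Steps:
z(-7)² = ((-7)²)² = 49² = 2401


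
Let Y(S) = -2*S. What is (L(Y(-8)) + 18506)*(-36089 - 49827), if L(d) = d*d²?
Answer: -1941873432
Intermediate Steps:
L(d) = d³
(L(Y(-8)) + 18506)*(-36089 - 49827) = ((-2*(-8))³ + 18506)*(-36089 - 49827) = (16³ + 18506)*(-85916) = (4096 + 18506)*(-85916) = 22602*(-85916) = -1941873432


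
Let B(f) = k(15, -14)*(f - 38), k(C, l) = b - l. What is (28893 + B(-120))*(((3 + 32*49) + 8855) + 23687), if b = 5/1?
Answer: 883219683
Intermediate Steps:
b = 5 (b = 5*1 = 5)
k(C, l) = 5 - l
B(f) = -722 + 19*f (B(f) = (5 - 1*(-14))*(f - 38) = (5 + 14)*(-38 + f) = 19*(-38 + f) = -722 + 19*f)
(28893 + B(-120))*(((3 + 32*49) + 8855) + 23687) = (28893 + (-722 + 19*(-120)))*(((3 + 32*49) + 8855) + 23687) = (28893 + (-722 - 2280))*(((3 + 1568) + 8855) + 23687) = (28893 - 3002)*((1571 + 8855) + 23687) = 25891*(10426 + 23687) = 25891*34113 = 883219683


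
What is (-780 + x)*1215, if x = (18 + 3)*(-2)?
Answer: -998730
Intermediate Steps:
x = -42 (x = 21*(-2) = -42)
(-780 + x)*1215 = (-780 - 42)*1215 = -822*1215 = -998730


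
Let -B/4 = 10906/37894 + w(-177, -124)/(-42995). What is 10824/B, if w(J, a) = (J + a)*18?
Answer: -2204378673090/337106581 ≈ -6539.1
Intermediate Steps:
w(J, a) = 18*J + 18*a
B = -1348426324/814626265 (B = -4*(10906/37894 + (18*(-177) + 18*(-124))/(-42995)) = -4*(10906*(1/37894) + (-3186 - 2232)*(-1/42995)) = -4*(5453/18947 - 5418*(-1/42995)) = -4*(5453/18947 + 5418/42995) = -4*337106581/814626265 = -1348426324/814626265 ≈ -1.6553)
10824/B = 10824/(-1348426324/814626265) = 10824*(-814626265/1348426324) = -2204378673090/337106581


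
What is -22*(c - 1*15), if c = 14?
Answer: 22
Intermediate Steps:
-22*(c - 1*15) = -22*(14 - 1*15) = -22*(14 - 15) = -22*(-1) = 22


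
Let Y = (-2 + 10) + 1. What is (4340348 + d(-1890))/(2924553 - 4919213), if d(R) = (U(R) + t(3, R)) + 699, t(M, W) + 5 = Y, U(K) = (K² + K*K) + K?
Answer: -11483361/1994660 ≈ -5.7570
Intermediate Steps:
U(K) = K + 2*K² (U(K) = (K² + K²) + K = 2*K² + K = K + 2*K²)
Y = 9 (Y = 8 + 1 = 9)
t(M, W) = 4 (t(M, W) = -5 + 9 = 4)
d(R) = 703 + R*(1 + 2*R) (d(R) = (R*(1 + 2*R) + 4) + 699 = (4 + R*(1 + 2*R)) + 699 = 703 + R*(1 + 2*R))
(4340348 + d(-1890))/(2924553 - 4919213) = (4340348 + (703 - 1890*(1 + 2*(-1890))))/(2924553 - 4919213) = (4340348 + (703 - 1890*(1 - 3780)))/(-1994660) = (4340348 + (703 - 1890*(-3779)))*(-1/1994660) = (4340348 + (703 + 7142310))*(-1/1994660) = (4340348 + 7143013)*(-1/1994660) = 11483361*(-1/1994660) = -11483361/1994660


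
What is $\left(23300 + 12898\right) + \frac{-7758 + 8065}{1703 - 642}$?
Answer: $\frac{38406385}{1061} \approx 36198.0$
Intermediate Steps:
$\left(23300 + 12898\right) + \frac{-7758 + 8065}{1703 - 642} = 36198 + \frac{307}{1061} = \frac{38406385}{1061}$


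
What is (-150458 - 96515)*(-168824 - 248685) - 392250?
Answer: 103113058007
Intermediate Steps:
(-150458 - 96515)*(-168824 - 248685) - 392250 = -246973*(-417509) - 392250 = 103113450257 - 392250 = 103113058007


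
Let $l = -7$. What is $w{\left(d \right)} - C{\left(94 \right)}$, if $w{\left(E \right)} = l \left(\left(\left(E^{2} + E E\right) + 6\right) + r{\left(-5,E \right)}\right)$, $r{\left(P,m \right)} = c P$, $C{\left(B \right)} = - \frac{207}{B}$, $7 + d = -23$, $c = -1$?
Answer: $- \frac{1191431}{94} \approx -12675.0$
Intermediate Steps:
$d = -30$ ($d = -7 - 23 = -30$)
$r{\left(P,m \right)} = - P$
$w{\left(E \right)} = -77 - 14 E^{2}$ ($w{\left(E \right)} = - 7 \left(\left(\left(E^{2} + E E\right) + 6\right) - -5\right) = - 7 \left(\left(\left(E^{2} + E^{2}\right) + 6\right) + 5\right) = - 7 \left(\left(2 E^{2} + 6\right) + 5\right) = - 7 \left(\left(6 + 2 E^{2}\right) + 5\right) = - 7 \left(11 + 2 E^{2}\right) = -77 - 14 E^{2}$)
$w{\left(d \right)} - C{\left(94 \right)} = \left(-77 - 14 \left(-30\right)^{2}\right) - - \frac{207}{94} = \left(-77 - 12600\right) - \left(-207\right) \frac{1}{94} = \left(-77 - 12600\right) - - \frac{207}{94} = -12677 + \frac{207}{94} = - \frac{1191431}{94}$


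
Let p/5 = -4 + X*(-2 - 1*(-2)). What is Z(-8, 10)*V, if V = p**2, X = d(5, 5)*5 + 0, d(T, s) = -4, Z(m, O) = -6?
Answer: -2400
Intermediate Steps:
X = -20 (X = -4*5 + 0 = -20 + 0 = -20)
p = -20 (p = 5*(-4 - 20*(-2 - 1*(-2))) = 5*(-4 - 20*(-2 + 2)) = 5*(-4 - 20*0) = 5*(-4 + 0) = 5*(-4) = -20)
V = 400 (V = (-20)**2 = 400)
Z(-8, 10)*V = -6*400 = -2400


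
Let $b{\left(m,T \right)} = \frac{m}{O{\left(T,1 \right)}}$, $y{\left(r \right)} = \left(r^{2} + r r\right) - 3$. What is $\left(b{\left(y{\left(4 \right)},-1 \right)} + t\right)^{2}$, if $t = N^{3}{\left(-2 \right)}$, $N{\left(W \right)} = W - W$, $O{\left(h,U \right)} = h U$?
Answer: $841$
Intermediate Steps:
$y{\left(r \right)} = -3 + 2 r^{2}$ ($y{\left(r \right)} = \left(r^{2} + r^{2}\right) - 3 = 2 r^{2} - 3 = -3 + 2 r^{2}$)
$O{\left(h,U \right)} = U h$
$N{\left(W \right)} = 0$
$b{\left(m,T \right)} = \frac{m}{T}$ ($b{\left(m,T \right)} = \frac{m}{1 T} = \frac{m}{T}$)
$t = 0$ ($t = 0^{3} = 0$)
$\left(b{\left(y{\left(4 \right)},-1 \right)} + t\right)^{2} = \left(\frac{-3 + 2 \cdot 4^{2}}{-1} + 0\right)^{2} = \left(\left(-3 + 2 \cdot 16\right) \left(-1\right) + 0\right)^{2} = \left(\left(-3 + 32\right) \left(-1\right) + 0\right)^{2} = \left(29 \left(-1\right) + 0\right)^{2} = \left(-29 + 0\right)^{2} = \left(-29\right)^{2} = 841$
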